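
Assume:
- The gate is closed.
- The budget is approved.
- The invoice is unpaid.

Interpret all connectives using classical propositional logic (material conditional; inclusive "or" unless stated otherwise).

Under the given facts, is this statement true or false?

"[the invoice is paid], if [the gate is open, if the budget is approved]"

True.

Let Q = "the budget is approved" (True), P = "the gate is open" (False), R = "the invoice is paid" (False).
Parsed as (Q -> P) -> R

Q -> P = True -> False = False
(Q -> P) -> R = False -> False = True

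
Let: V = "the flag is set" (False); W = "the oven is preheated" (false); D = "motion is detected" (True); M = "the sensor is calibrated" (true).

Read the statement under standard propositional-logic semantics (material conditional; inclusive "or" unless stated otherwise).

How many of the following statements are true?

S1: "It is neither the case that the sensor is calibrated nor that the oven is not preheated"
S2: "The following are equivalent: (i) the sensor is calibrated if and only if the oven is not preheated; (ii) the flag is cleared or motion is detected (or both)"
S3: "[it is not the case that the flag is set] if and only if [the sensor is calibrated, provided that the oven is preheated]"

S1: This is M ↓ ¬W.

¬W = ¬F = T
M ↓ ¬W = T ↓ T = F
Thus S1 is false.

S2: This is (M ↔ ¬W) ↔ (¬V ∨ D).

¬W = ¬F = T
M ↔ ¬W = T ↔ T = T
¬V = ¬F = T
¬V ∨ D = T ∨ T = T
(M ↔ ¬W) ↔ (¬V ∨ D) = T ↔ T = T
So S2 is true.

S3: This is ¬V ↔ (W → M).

¬V = ¬F = T
W → M = F → T = T
¬V ↔ (W → M) = T ↔ T = T
Thus S3 is true.

2 of the 3 statements are true (S2, S3).

2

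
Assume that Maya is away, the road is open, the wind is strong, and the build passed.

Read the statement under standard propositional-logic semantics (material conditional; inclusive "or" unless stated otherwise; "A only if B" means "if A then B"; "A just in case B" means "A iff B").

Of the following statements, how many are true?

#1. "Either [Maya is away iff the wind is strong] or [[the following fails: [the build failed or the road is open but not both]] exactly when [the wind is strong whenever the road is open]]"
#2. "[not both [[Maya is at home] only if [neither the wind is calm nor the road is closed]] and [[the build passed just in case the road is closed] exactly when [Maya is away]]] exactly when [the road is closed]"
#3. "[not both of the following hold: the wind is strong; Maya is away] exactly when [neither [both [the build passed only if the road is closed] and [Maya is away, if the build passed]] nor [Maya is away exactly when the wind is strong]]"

2

Let Q = "Maya is at home" (F), D = "the wind is strong" (T), W = "the build passed" (T), K = "the road is closed" (F).

#1: Parsed as (~Q <-> D) | (~(~W xor ~K) <-> (~K -> D))

~Q = ~F = T
~Q <-> D = T <-> T = T
~W = ~T = F
~K = ~F = T
~W xor ~K = F xor T = T
~(~W xor ~K) = ~T = F
~K = ~F = T
~K -> D = T -> T = T
~(~W xor ~K) <-> (~K -> D) = F <-> T = F
(~Q <-> D) | (~(~W xor ~K) <-> (~K -> D)) = T | F = T
Hence #1 is true.

#2: Formalization: ((Q -> (~D nor K)) nand ((W <-> K) <-> ~Q)) <-> K

~D = ~T = F
~D nor K = F nor F = T
Q -> (~D nor K) = F -> T = T
W <-> K = T <-> F = F
~Q = ~F = T
(W <-> K) <-> ~Q = F <-> T = F
(Q -> (~D nor K)) nand ((W <-> K) <-> ~Q) = T nand F = T
((Q -> (~D nor K)) nand ((W <-> K) <-> ~Q)) <-> K = T <-> F = F
Hence #2 is false.

#3: This is (D nand ~Q) <-> (((W -> K) & (W -> ~Q)) nor (~Q <-> D)).

~Q = ~F = T
D nand ~Q = T nand T = F
W -> K = T -> F = F
~Q = ~F = T
W -> ~Q = T -> T = T
(W -> K) & (W -> ~Q) = F & T = F
~Q = ~F = T
~Q <-> D = T <-> T = T
((W -> K) & (W -> ~Q)) nor (~Q <-> D) = F nor T = F
(D nand ~Q) <-> (((W -> K) & (W -> ~Q)) nor (~Q <-> D)) = F <-> F = T
Thus #3 is true.

True statements: 2 (#1, #3).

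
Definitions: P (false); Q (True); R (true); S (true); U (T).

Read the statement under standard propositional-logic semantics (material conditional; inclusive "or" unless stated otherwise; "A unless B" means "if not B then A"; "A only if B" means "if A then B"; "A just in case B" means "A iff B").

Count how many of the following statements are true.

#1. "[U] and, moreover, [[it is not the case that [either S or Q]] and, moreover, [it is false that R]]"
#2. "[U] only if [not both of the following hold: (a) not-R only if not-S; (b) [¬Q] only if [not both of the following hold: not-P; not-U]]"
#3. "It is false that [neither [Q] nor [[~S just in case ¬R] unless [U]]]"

1

#1: Formalization: U and (not (S or Q) and not R)

S or Q = True or True = True
not (S or Q) = not True = False
not R = not True = False
not (S or Q) and not R = False and False = False
U and (not (S or Q) and not R) = True and False = False
So #1 is false.

#2: This is U -> ((not R -> not S) nand (not Q -> (not P nand not U))).

not R = not True = False
not S = not True = False
not R -> not S = False -> False = True
not Q = not True = False
not P = not False = True
not U = not True = False
not P nand not U = True nand False = True
not Q -> (not P nand not U) = False -> True = True
(not R -> not S) nand (not Q -> (not P nand not U)) = True nand True = False
U -> ((not R -> not S) nand (not Q -> (not P nand not U))) = True -> False = False
So #2 is false.

#3: In symbols: not (Q nor ((not S iff not R) or U))

not S = not True = False
not R = not True = False
not S iff not R = False iff False = True
(not S iff not R) or U = True or True = True
Q nor ((not S iff not R) or U) = True nor True = False
not (Q nor ((not S iff not R) or U)) = not False = True
Hence #3 is true.

True statements: 1.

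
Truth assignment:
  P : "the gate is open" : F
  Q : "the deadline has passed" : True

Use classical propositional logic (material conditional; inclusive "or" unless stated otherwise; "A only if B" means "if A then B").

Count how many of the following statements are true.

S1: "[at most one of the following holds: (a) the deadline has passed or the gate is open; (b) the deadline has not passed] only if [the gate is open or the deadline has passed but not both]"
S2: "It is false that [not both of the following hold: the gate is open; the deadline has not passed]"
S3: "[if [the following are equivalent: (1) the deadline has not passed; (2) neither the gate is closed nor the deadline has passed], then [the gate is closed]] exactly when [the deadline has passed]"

S1: Formalization: ((Q or P) nand not Q) -> (P xor Q)

Q or P = True or False = True
not Q = not True = False
(Q or P) nand not Q = True nand False = True
P xor Q = False xor True = True
((Q or P) nand not Q) -> (P xor Q) = True -> True = True
Thus S1 is true.

S2: Parsed as not (P nand not Q)

not Q = not True = False
P nand not Q = False nand False = True
not (P nand not Q) = not True = False
Hence S2 is false.

S3: In symbols: ((not Q iff (not P nor Q)) -> not P) iff Q

not Q = not True = False
not P = not False = True
not P nor Q = True nor True = False
not Q iff (not P nor Q) = False iff False = True
not P = not False = True
(not Q iff (not P nor Q)) -> not P = True -> True = True
((not Q iff (not P nor Q)) -> not P) iff Q = True iff True = True
Hence S3 is true.

True statements: 2.

2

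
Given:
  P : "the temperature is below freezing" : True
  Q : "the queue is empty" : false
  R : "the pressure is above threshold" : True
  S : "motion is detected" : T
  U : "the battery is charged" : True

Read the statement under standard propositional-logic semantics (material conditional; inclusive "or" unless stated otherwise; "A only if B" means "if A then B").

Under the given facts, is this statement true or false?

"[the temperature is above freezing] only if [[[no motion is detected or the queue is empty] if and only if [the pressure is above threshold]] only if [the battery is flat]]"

True

Formalization: ¬P → (((¬S ∨ Q) ↔ R) → ¬U)

¬P = ¬T = F
¬S = ¬T = F
¬S ∨ Q = F ∨ F = F
(¬S ∨ Q) ↔ R = F ↔ T = F
¬U = ¬T = F
((¬S ∨ Q) ↔ R) → ¬U = F → F = T
¬P → (((¬S ∨ Q) ↔ R) → ¬U) = F → T = T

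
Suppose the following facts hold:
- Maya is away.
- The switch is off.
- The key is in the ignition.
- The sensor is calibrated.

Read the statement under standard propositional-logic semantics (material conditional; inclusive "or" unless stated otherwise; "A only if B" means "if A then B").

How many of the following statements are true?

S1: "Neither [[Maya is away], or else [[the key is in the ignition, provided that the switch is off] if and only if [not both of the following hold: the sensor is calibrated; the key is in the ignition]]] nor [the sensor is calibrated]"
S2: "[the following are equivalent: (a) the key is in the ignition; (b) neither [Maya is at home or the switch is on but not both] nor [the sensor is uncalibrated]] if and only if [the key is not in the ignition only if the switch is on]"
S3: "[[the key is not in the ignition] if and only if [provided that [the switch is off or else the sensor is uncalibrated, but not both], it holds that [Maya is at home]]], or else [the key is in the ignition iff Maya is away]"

2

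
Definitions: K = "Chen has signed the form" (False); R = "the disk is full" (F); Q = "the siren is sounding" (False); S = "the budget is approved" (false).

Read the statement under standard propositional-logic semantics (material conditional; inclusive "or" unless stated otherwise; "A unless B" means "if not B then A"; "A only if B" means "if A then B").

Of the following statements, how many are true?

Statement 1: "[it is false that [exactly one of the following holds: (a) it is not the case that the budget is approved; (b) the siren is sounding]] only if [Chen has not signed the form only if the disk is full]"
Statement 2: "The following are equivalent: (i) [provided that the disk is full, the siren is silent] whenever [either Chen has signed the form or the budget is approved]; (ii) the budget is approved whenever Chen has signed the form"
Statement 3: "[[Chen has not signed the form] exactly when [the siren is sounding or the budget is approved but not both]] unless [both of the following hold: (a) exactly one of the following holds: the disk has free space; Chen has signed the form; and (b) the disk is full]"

Statement 1: In symbols: ¬(¬S ⊕ Q) → (¬K → R)

¬S = ¬F = T
¬S ⊕ Q = T ⊕ F = T
¬(¬S ⊕ Q) = ¬T = F
¬K = ¬F = T
¬K → R = T → F = F
¬(¬S ⊕ Q) → (¬K → R) = F → F = T
Thus Statement 1 is true.

Statement 2: In symbols: ((K ∨ S) → (R → ¬Q)) ↔ (K → S)

K ∨ S = F ∨ F = F
¬Q = ¬F = T
R → ¬Q = F → T = T
(K ∨ S) → (R → ¬Q) = F → T = T
K → S = F → F = T
((K ∨ S) → (R → ¬Q)) ↔ (K → S) = T ↔ T = T
Thus Statement 2 is true.

Statement 3: Formalization: (¬K ↔ (Q ⊕ S)) ∨ ((¬R ⊕ K) ∧ R)

¬K = ¬F = T
Q ⊕ S = F ⊕ F = F
¬K ↔ (Q ⊕ S) = T ↔ F = F
¬R = ¬F = T
¬R ⊕ K = T ⊕ F = T
(¬R ⊕ K) ∧ R = T ∧ F = F
(¬K ↔ (Q ⊕ S)) ∨ ((¬R ⊕ K) ∧ R) = F ∨ F = F
Thus Statement 3 is false.

Count: 2.

2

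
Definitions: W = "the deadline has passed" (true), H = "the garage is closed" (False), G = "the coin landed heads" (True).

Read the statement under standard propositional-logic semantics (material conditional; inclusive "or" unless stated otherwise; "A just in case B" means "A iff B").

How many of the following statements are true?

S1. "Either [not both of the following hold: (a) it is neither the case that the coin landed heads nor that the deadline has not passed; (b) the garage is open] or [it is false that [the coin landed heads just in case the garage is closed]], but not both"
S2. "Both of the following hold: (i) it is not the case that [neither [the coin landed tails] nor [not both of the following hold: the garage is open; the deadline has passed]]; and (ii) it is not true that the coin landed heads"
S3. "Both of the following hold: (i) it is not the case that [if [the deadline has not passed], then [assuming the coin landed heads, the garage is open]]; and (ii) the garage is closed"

0

S1: This is ((G ↓ ¬W) ↑ ¬H) ⊕ ¬(G ↔ H).

¬W = ¬T = F
G ↓ ¬W = T ↓ F = F
¬H = ¬F = T
(G ↓ ¬W) ↑ ¬H = F ↑ T = T
G ↔ H = T ↔ F = F
¬(G ↔ H) = ¬F = T
((G ↓ ¬W) ↑ ¬H) ⊕ ¬(G ↔ H) = T ⊕ T = F
Thus S1 is false.

S2: This is ¬(¬G ↓ (¬H ↑ W)) ∧ ¬G.

¬G = ¬T = F
¬H = ¬F = T
¬H ↑ W = T ↑ T = F
¬G ↓ (¬H ↑ W) = F ↓ F = T
¬(¬G ↓ (¬H ↑ W)) = ¬T = F
¬G = ¬T = F
¬(¬G ↓ (¬H ↑ W)) ∧ ¬G = F ∧ F = F
So S2 is false.

S3: Formalization: ¬(¬W → (G → ¬H)) ∧ H

¬W = ¬T = F
¬H = ¬F = T
G → ¬H = T → T = T
¬W → (G → ¬H) = F → T = T
¬(¬W → (G → ¬H)) = ¬T = F
¬(¬W → (G → ¬H)) ∧ H = F ∧ F = F
So S3 is false.

True statements: 0 (none).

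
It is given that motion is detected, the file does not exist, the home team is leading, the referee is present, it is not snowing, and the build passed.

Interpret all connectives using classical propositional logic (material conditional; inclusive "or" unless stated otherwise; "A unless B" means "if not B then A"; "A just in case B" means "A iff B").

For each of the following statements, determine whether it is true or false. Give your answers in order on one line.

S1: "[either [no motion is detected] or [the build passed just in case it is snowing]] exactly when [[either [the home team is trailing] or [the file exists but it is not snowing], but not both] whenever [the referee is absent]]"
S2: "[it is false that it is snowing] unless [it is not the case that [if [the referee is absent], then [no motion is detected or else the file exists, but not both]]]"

S1 F / S2 T

Let W = "motion is detected" (T), H = "the build passed" (T), K = "it is snowing" (F), R = "the referee is present" (T), U = "the home team is leading" (T), S = "the file exists" (F).

S1: This is (¬W ∨ (H ↔ K)) ↔ (¬R → (¬U ⊕ (S ∧ ¬K))).

¬W = ¬T = F
H ↔ K = T ↔ F = F
¬W ∨ (H ↔ K) = F ∨ F = F
¬R = ¬T = F
¬U = ¬T = F
¬K = ¬F = T
S ∧ ¬K = F ∧ T = F
¬U ⊕ (S ∧ ¬K) = F ⊕ F = F
¬R → (¬U ⊕ (S ∧ ¬K)) = F → F = T
(¬W ∨ (H ↔ K)) ↔ (¬R → (¬U ⊕ (S ∧ ¬K))) = F ↔ T = F
Hence S1 is false.

S2: This is ¬K ∨ ¬(¬R → (¬W ⊕ S)).

¬K = ¬F = T
¬R = ¬T = F
¬W = ¬T = F
¬W ⊕ S = F ⊕ F = F
¬R → (¬W ⊕ S) = F → F = T
¬(¬R → (¬W ⊕ S)) = ¬T = F
¬K ∨ ¬(¬R → (¬W ⊕ S)) = T ∨ F = T
So S2 is true.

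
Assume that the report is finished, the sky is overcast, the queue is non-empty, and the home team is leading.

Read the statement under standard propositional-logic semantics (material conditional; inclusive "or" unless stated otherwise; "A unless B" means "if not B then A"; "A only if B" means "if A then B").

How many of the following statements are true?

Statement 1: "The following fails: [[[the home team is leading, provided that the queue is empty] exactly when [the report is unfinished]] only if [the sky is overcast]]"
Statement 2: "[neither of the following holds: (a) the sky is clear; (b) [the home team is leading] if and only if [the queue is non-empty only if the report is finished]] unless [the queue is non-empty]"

1

Let R = "the queue is empty" (F), S = "the home team is leading" (T), P = "the report is finished" (T), Q = "the sky is overcast" (T).

Statement 1: Formalization: ~(((R -> S) <-> ~P) -> Q)

R -> S = F -> T = T
~P = ~T = F
(R -> S) <-> ~P = T <-> F = F
((R -> S) <-> ~P) -> Q = F -> T = T
~(((R -> S) <-> ~P) -> Q) = ~T = F
Hence Statement 1 is false.

Statement 2: This is (~Q nor (S <-> (~R -> P))) | ~R.

~Q = ~T = F
~R = ~F = T
~R -> P = T -> T = T
S <-> (~R -> P) = T <-> T = T
~Q nor (S <-> (~R -> P)) = F nor T = F
~R = ~F = T
(~Q nor (S <-> (~R -> P))) | ~R = F | T = T
Thus Statement 2 is true.

True statements: 1 (Statement 2).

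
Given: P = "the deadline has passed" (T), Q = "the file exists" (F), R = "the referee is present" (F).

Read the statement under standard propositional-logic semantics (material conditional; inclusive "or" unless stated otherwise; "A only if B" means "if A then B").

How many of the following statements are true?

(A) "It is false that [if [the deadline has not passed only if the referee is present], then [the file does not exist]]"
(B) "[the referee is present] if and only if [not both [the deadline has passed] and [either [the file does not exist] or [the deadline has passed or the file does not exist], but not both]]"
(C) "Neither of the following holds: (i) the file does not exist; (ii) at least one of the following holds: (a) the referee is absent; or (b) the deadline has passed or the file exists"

(A): Parsed as ¬((¬P → R) → ¬Q)

¬P = ¬T = F
¬P → R = F → F = T
¬Q = ¬F = T
(¬P → R) → ¬Q = T → T = T
¬((¬P → R) → ¬Q) = ¬T = F
Thus (A) is false.

(B): Formalization: R ↔ (P ↑ (¬Q ⊕ (P ∨ ¬Q)))

¬Q = ¬F = T
¬Q = ¬F = T
P ∨ ¬Q = T ∨ T = T
¬Q ⊕ (P ∨ ¬Q) = T ⊕ T = F
P ↑ (¬Q ⊕ (P ∨ ¬Q)) = T ↑ F = T
R ↔ (P ↑ (¬Q ⊕ (P ∨ ¬Q))) = F ↔ T = F
Hence (B) is false.

(C): This is ¬Q ↓ (¬R ∨ (P ∨ Q)).

¬Q = ¬F = T
¬R = ¬F = T
P ∨ Q = T ∨ F = T
¬R ∨ (P ∨ Q) = T ∨ T = T
¬Q ↓ (¬R ∨ (P ∨ Q)) = T ↓ T = F
Thus (C) is false.

Count: 0.

0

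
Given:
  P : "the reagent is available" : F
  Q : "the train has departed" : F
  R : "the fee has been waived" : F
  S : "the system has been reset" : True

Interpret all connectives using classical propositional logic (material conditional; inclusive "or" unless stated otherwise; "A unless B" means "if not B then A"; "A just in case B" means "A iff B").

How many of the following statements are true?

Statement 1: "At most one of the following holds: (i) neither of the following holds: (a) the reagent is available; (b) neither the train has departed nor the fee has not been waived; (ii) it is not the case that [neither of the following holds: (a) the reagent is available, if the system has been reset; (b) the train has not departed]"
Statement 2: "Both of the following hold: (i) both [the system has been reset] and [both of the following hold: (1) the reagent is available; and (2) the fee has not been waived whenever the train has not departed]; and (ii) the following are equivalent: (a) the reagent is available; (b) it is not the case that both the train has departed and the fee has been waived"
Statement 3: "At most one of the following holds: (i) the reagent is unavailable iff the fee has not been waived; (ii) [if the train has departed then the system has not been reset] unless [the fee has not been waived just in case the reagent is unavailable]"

0

Statement 1: In symbols: (P nor (Q nor not R)) nand not ((S -> P) nor not Q)

not R = not False = True
Q nor not R = False nor True = False
P nor (Q nor not R) = False nor False = True
S -> P = True -> False = False
not Q = not False = True
(S -> P) nor not Q = False nor True = False
not ((S -> P) nor not Q) = not False = True
(P nor (Q nor not R)) nand not ((S -> P) nor not Q) = True nand True = False
So Statement 1 is false.

Statement 2: This is (S and (P and (not Q -> not R))) and (P iff (Q nand R)).

not Q = not False = True
not R = not False = True
not Q -> not R = True -> True = True
P and (not Q -> not R) = False and True = False
S and (P and (not Q -> not R)) = True and False = False
Q nand R = False nand False = True
P iff (Q nand R) = False iff True = False
(S and (P and (not Q -> not R))) and (P iff (Q nand R)) = False and False = False
Thus Statement 2 is false.

Statement 3: This is (not P iff not R) nand ((Q -> not S) or (not R iff not P)).

not P = not False = True
not R = not False = True
not P iff not R = True iff True = True
not S = not True = False
Q -> not S = False -> False = True
not R = not False = True
not P = not False = True
not R iff not P = True iff True = True
(Q -> not S) or (not R iff not P) = True or True = True
(not P iff not R) nand ((Q -> not S) or (not R iff not P)) = True nand True = False
Thus Statement 3 is false.

True statements: 0 (none).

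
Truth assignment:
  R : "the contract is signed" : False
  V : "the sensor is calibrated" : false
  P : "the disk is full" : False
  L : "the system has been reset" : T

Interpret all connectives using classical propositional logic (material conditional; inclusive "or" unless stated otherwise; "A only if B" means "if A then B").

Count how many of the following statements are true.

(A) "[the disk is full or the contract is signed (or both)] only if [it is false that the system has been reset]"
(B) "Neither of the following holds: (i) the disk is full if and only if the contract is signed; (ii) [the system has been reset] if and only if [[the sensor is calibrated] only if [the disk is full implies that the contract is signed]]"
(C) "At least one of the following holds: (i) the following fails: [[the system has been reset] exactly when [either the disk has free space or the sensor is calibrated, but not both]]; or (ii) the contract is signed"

(A): Parsed as (P or R) -> not L

P or R = False or False = False
not L = not True = False
(P or R) -> not L = False -> False = True
Hence (A) is true.

(B): This is (P iff R) nor (L iff (V -> (P -> R))).

P iff R = False iff False = True
P -> R = False -> False = True
V -> (P -> R) = False -> True = True
L iff (V -> (P -> R)) = True iff True = True
(P iff R) nor (L iff (V -> (P -> R))) = True nor True = False
So (B) is false.

(C): In symbols: not (L iff (not P xor V)) or R

not P = not False = True
not P xor V = True xor False = True
L iff (not P xor V) = True iff True = True
not (L iff (not P xor V)) = not True = False
not (L iff (not P xor V)) or R = False or False = False
Thus (C) is false.

1 of the 3 statements is true ((A)).

1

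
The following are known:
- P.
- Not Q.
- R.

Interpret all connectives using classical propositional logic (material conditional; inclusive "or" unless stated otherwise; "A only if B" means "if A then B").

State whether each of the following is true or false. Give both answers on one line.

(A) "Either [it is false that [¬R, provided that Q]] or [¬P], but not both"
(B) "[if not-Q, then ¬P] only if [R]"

(A): This is not (Q -> not R) xor not P.

not R = not True = False
Q -> not R = False -> False = True
not (Q -> not R) = not True = False
not P = not True = False
not (Q -> not R) xor not P = False xor False = False
So (A) is false.

(B): This is (not Q -> not P) -> R.

not Q = not False = True
not P = not True = False
not Q -> not P = True -> False = False
(not Q -> not P) -> R = False -> True = True
Hence (B) is true.

(A) F; (B) T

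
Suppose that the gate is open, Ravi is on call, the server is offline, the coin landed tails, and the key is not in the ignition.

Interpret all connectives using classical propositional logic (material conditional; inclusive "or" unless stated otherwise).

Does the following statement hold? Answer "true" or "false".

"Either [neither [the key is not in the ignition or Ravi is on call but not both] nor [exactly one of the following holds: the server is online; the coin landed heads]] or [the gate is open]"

True

Let R = "the key is in the ignition" (F), P = "Ravi is on call" (T), L = "the server is online" (F), K = "the coin landed heads" (F), N = "the gate is open" (T).
Formalization: ((~R xor P) nor (L xor K)) | N

~R = ~F = T
~R xor P = T xor T = F
L xor K = F xor F = F
(~R xor P) nor (L xor K) = F nor F = T
((~R xor P) nor (L xor K)) | N = T | T = T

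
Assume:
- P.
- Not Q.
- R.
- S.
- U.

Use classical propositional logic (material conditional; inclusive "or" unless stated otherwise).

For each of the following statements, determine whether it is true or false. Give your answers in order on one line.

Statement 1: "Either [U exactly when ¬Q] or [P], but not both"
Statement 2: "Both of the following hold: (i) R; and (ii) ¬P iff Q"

Statement 1: This is (U iff not Q) xor P.

not Q = not False = True
U iff not Q = True iff True = True
(U iff not Q) xor P = True xor True = False
Hence Statement 1 is false.

Statement 2: Parsed as R and (not P iff Q)

not P = not True = False
not P iff Q = False iff False = True
R and (not P iff Q) = True and True = True
Hence Statement 2 is true.

Statement 1 F; Statement 2 T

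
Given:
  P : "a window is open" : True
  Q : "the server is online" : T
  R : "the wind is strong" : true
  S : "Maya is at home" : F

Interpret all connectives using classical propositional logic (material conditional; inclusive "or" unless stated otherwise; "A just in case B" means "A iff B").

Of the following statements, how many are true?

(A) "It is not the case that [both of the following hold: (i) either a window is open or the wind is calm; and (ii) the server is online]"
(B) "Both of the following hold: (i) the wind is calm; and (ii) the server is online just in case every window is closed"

0

(A): Formalization: ¬((P ∨ ¬R) ∧ Q)

¬R = ¬T = F
P ∨ ¬R = T ∨ F = T
(P ∨ ¬R) ∧ Q = T ∧ T = T
¬((P ∨ ¬R) ∧ Q) = ¬T = F
Hence (A) is false.

(B): Parsed as ¬R ∧ (Q ↔ ¬P)

¬R = ¬T = F
¬P = ¬T = F
Q ↔ ¬P = T ↔ F = F
¬R ∧ (Q ↔ ¬P) = F ∧ F = F
So (B) is false.

Count: 0.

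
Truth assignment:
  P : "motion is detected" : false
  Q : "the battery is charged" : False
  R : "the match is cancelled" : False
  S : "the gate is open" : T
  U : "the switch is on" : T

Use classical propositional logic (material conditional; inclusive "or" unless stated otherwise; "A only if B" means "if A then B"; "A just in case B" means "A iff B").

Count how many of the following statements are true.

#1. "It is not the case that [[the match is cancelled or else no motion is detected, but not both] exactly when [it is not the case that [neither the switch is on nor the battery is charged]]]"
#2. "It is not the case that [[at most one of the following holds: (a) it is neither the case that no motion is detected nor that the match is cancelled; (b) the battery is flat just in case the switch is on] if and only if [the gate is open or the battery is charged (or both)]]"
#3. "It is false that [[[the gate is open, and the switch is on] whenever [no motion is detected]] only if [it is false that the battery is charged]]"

0

#1: Formalization: ¬((R ⊕ ¬P) ↔ ¬(U ↓ Q))

¬P = ¬F = T
R ⊕ ¬P = F ⊕ T = T
U ↓ Q = T ↓ F = F
¬(U ↓ Q) = ¬F = T
(R ⊕ ¬P) ↔ ¬(U ↓ Q) = T ↔ T = T
¬((R ⊕ ¬P) ↔ ¬(U ↓ Q)) = ¬T = F
Hence #1 is false.

#2: Parsed as ¬(((¬P ↓ R) ↑ (¬Q ↔ U)) ↔ (S ∨ Q))

¬P = ¬F = T
¬P ↓ R = T ↓ F = F
¬Q = ¬F = T
¬Q ↔ U = T ↔ T = T
(¬P ↓ R) ↑ (¬Q ↔ U) = F ↑ T = T
S ∨ Q = T ∨ F = T
((¬P ↓ R) ↑ (¬Q ↔ U)) ↔ (S ∨ Q) = T ↔ T = T
¬(((¬P ↓ R) ↑ (¬Q ↔ U)) ↔ (S ∨ Q)) = ¬T = F
Hence #2 is false.

#3: In symbols: ¬((¬P → (S ∧ U)) → ¬Q)

¬P = ¬F = T
S ∧ U = T ∧ T = T
¬P → (S ∧ U) = T → T = T
¬Q = ¬F = T
(¬P → (S ∧ U)) → ¬Q = T → T = T
¬((¬P → (S ∧ U)) → ¬Q) = ¬T = F
So #3 is false.

Count: 0.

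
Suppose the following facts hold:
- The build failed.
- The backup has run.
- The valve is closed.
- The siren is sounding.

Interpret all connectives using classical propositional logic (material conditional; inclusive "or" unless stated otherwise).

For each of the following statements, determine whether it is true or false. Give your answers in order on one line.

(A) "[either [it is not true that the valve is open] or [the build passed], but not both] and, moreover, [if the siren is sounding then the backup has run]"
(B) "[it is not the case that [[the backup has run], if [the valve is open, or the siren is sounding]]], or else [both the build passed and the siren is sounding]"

Let R = "the valve is open" (F), P = "the build passed" (F), S = "the siren is sounding" (T), Q = "the backup has run" (T).

(A): In symbols: (~R xor P) & (S -> Q)

~R = ~F = T
~R xor P = T xor F = T
S -> Q = T -> T = T
(~R xor P) & (S -> Q) = T & T = T
Hence (A) is true.

(B): In symbols: ~((R | S) -> Q) | (P & S)

R | S = F | T = T
(R | S) -> Q = T -> T = T
~((R | S) -> Q) = ~T = F
P & S = F & T = F
~((R | S) -> Q) | (P & S) = F | F = F
So (B) is false.

(A) T; (B) F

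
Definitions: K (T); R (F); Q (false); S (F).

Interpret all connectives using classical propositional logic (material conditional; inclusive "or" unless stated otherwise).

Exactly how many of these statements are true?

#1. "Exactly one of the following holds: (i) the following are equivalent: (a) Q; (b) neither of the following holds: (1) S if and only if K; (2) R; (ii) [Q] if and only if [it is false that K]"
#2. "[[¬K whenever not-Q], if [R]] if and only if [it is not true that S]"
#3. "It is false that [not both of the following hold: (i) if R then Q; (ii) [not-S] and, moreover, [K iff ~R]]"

#1: This is (Q iff ((S iff K) nor R)) xor (Q iff not K).

S iff K = False iff True = False
(S iff K) nor R = False nor False = True
Q iff ((S iff K) nor R) = False iff True = False
not K = not True = False
Q iff not K = False iff False = True
(Q iff ((S iff K) nor R)) xor (Q iff not K) = False xor True = True
Thus #1 is true.

#2: Parsed as (R -> (not Q -> not K)) iff not S

not Q = not False = True
not K = not True = False
not Q -> not K = True -> False = False
R -> (not Q -> not K) = False -> False = True
not S = not False = True
(R -> (not Q -> not K)) iff not S = True iff True = True
Thus #2 is true.

#3: Parsed as not ((R -> Q) nand (not S and (K iff not R)))

R -> Q = False -> False = True
not S = not False = True
not R = not False = True
K iff not R = True iff True = True
not S and (K iff not R) = True and True = True
(R -> Q) nand (not S and (K iff not R)) = True nand True = False
not ((R -> Q) nand (not S and (K iff not R))) = not False = True
Thus #3 is true.

3 of the 3 statements are true (#1, #2, #3).

3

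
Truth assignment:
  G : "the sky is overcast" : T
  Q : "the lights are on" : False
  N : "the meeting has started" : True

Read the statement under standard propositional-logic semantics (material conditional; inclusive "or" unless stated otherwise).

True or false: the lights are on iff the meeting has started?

Values: Q=False, N=True.
Parsed as Q iff N

Q iff N = False iff True = False

false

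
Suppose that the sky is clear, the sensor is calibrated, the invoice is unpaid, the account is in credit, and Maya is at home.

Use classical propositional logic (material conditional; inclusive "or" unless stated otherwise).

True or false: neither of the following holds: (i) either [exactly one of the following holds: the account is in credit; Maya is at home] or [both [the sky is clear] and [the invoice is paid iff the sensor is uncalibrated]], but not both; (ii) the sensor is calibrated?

The statement is false.

Let W = "the account is overdrawn" (False), G = "Maya is at home" (True), P = "the sky is overcast" (False), H = "the invoice is paid" (False), L = "the sensor is calibrated" (True).
Parsed as ((not W xor G) xor (not P and (H iff not L))) nor L

not W = not False = True
not W xor G = True xor True = False
not P = not False = True
not L = not True = False
H iff not L = False iff False = True
not P and (H iff not L) = True and True = True
(not W xor G) xor (not P and (H iff not L)) = False xor True = True
((not W xor G) xor (not P and (H iff not L))) nor L = True nor True = False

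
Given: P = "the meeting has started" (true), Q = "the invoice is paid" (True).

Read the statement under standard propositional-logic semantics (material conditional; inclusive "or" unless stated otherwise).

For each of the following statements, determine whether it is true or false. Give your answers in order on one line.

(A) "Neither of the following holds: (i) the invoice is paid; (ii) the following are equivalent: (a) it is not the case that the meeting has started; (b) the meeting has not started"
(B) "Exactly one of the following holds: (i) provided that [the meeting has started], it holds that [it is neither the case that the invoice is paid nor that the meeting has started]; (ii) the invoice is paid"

(A) False, (B) True

(A): This is Q ↓ (¬P ↔ ¬P).

¬P = ¬T = F
¬P = ¬T = F
¬P ↔ ¬P = F ↔ F = T
Q ↓ (¬P ↔ ¬P) = T ↓ T = F
Thus (A) is false.

(B): Parsed as (P → (Q ↓ P)) ⊕ Q

Q ↓ P = T ↓ T = F
P → (Q ↓ P) = T → F = F
(P → (Q ↓ P)) ⊕ Q = F ⊕ T = T
So (B) is true.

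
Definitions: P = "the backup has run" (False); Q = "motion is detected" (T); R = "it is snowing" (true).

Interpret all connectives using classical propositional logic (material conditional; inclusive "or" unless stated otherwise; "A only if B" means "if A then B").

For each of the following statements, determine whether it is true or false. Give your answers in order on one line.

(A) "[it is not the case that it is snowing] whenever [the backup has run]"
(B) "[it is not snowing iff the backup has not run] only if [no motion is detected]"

(A) True, (B) True

(A): In symbols: P → ¬R

¬R = ¬T = F
P → ¬R = F → F = T
Thus (A) is true.

(B): This is (¬R ↔ ¬P) → ¬Q.

¬R = ¬T = F
¬P = ¬F = T
¬R ↔ ¬P = F ↔ T = F
¬Q = ¬T = F
(¬R ↔ ¬P) → ¬Q = F → F = T
So (B) is true.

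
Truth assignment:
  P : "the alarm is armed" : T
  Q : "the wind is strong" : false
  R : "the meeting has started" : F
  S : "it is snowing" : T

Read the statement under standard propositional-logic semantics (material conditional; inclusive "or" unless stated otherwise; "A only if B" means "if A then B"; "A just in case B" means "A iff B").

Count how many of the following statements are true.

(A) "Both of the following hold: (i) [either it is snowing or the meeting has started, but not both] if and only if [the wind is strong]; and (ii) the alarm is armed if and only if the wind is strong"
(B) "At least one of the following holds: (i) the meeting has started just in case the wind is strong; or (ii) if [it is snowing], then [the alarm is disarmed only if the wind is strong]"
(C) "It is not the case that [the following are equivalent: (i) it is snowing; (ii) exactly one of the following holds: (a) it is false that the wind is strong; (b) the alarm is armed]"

2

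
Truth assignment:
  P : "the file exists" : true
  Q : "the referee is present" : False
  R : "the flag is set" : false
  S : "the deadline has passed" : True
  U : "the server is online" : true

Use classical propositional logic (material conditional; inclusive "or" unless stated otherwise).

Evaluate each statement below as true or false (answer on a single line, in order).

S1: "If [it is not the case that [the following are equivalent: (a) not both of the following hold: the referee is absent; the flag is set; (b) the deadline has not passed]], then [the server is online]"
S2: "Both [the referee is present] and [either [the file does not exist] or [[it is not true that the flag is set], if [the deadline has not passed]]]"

S1: In symbols: ~((~Q nand R) <-> ~S) -> U

~Q = ~F = T
~Q nand R = T nand F = T
~S = ~T = F
(~Q nand R) <-> ~S = T <-> F = F
~((~Q nand R) <-> ~S) = ~F = T
~((~Q nand R) <-> ~S) -> U = T -> T = T
So S1 is true.

S2: This is Q & (~P | (~S -> ~R)).

~P = ~T = F
~S = ~T = F
~R = ~F = T
~S -> ~R = F -> T = T
~P | (~S -> ~R) = F | T = T
Q & (~P | (~S -> ~R)) = F & T = F
Thus S2 is false.

S1 True / S2 False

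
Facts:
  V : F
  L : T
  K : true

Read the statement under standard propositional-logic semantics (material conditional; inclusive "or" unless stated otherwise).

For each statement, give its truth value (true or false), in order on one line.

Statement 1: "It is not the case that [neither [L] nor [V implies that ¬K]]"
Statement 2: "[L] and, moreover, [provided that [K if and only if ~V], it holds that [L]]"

Statement 1 T; Statement 2 T

Statement 1: This is not (L nor (V -> not K)).

not K = not True = False
V -> not K = False -> False = True
L nor (V -> not K) = True nor True = False
not (L nor (V -> not K)) = not False = True
Hence Statement 1 is true.

Statement 2: In symbols: L and ((K iff not V) -> L)

not V = not False = True
K iff not V = True iff True = True
(K iff not V) -> L = True -> True = True
L and ((K iff not V) -> L) = True and True = True
So Statement 2 is true.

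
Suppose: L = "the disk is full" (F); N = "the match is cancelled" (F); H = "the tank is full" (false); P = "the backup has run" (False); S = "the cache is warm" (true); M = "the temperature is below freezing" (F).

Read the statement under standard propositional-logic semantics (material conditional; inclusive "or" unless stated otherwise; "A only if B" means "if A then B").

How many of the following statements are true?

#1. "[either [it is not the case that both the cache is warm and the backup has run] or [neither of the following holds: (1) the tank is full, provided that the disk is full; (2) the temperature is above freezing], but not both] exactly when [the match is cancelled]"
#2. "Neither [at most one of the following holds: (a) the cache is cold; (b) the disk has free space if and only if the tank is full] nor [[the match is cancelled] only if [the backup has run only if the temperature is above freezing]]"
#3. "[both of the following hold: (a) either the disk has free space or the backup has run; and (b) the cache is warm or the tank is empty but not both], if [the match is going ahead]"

0

#1: In symbols: ((S ↑ P) ⊕ ((L → H) ↓ ¬M)) ↔ N

S ↑ P = T ↑ F = T
L → H = F → F = T
¬M = ¬F = T
(L → H) ↓ ¬M = T ↓ T = F
(S ↑ P) ⊕ ((L → H) ↓ ¬M) = T ⊕ F = T
((S ↑ P) ⊕ ((L → H) ↓ ¬M)) ↔ N = T ↔ F = F
So #1 is false.

#2: Parsed as (¬S ↑ (¬L ↔ H)) ↓ (N → (P → ¬M))

¬S = ¬T = F
¬L = ¬F = T
¬L ↔ H = T ↔ F = F
¬S ↑ (¬L ↔ H) = F ↑ F = T
¬M = ¬F = T
P → ¬M = F → T = T
N → (P → ¬M) = F → T = T
(¬S ↑ (¬L ↔ H)) ↓ (N → (P → ¬M)) = T ↓ T = F
So #2 is false.

#3: In symbols: ¬N → ((¬L ∨ P) ∧ (S ⊕ ¬H))

¬N = ¬F = T
¬L = ¬F = T
¬L ∨ P = T ∨ F = T
¬H = ¬F = T
S ⊕ ¬H = T ⊕ T = F
(¬L ∨ P) ∧ (S ⊕ ¬H) = T ∧ F = F
¬N → ((¬L ∨ P) ∧ (S ⊕ ¬H)) = T → F = F
Thus #3 is false.

True statements: 0 (none).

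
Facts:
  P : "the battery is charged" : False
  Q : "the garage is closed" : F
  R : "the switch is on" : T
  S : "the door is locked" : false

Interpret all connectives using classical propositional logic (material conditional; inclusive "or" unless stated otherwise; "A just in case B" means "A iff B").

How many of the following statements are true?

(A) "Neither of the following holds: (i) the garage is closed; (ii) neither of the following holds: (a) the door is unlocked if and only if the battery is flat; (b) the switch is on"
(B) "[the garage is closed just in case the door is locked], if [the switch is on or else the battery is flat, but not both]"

(A): This is Q nor ((~S <-> ~P) nor R).

~S = ~F = T
~P = ~F = T
~S <-> ~P = T <-> T = T
(~S <-> ~P) nor R = T nor T = F
Q nor ((~S <-> ~P) nor R) = F nor F = T
So (A) is true.

(B): Formalization: (R xor ~P) -> (Q <-> S)

~P = ~F = T
R xor ~P = T xor T = F
Q <-> S = F <-> F = T
(R xor ~P) -> (Q <-> S) = F -> T = T
Hence (B) is true.

Count: 2.

2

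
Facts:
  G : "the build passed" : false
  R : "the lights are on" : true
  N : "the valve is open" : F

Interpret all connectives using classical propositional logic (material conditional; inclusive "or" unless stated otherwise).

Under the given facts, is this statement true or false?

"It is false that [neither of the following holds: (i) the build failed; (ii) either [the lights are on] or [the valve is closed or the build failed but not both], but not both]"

The statement is true.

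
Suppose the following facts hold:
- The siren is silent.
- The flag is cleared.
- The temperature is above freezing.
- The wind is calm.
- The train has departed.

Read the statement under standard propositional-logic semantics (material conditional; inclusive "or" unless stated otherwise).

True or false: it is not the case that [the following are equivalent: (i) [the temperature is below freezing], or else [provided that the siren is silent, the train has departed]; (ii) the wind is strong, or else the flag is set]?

true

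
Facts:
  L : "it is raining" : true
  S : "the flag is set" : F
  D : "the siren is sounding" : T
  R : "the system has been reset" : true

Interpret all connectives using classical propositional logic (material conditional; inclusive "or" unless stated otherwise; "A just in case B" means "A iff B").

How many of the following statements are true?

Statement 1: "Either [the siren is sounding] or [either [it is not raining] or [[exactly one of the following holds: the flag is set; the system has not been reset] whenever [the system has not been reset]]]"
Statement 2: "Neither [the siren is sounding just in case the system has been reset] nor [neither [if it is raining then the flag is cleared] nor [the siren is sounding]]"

1

Statement 1: In symbols: D | (~L | (~R -> (S xor ~R)))

~L = ~T = F
~R = ~T = F
~R = ~T = F
S xor ~R = F xor F = F
~R -> (S xor ~R) = F -> F = T
~L | (~R -> (S xor ~R)) = F | T = T
D | (~L | (~R -> (S xor ~R))) = T | T = T
Hence Statement 1 is true.

Statement 2: This is (D <-> R) nor ((L -> ~S) nor D).

D <-> R = T <-> T = T
~S = ~F = T
L -> ~S = T -> T = T
(L -> ~S) nor D = T nor T = F
(D <-> R) nor ((L -> ~S) nor D) = T nor F = F
Hence Statement 2 is false.

1 of the 2 statements is true (Statement 1).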